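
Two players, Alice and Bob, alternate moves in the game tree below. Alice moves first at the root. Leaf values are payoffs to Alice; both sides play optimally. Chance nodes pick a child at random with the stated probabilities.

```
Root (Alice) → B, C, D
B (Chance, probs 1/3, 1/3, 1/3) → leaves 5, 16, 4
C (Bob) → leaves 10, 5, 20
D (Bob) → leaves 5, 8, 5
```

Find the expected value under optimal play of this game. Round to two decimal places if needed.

8.33

B (Chance): 1/3·5 + 1/3·16 + 1/3·4 = 8.33
C (Bob): min(10, 5, 20) = 5
D (Bob): min(5, 8, 5) = 5
Root (Alice): max(8.33, 5, 5) = 8.33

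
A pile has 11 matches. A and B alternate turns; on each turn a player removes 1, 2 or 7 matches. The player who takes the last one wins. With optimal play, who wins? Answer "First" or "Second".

First

Mark each pile size as W (mover wins) or L (mover loses):
i:   0  1  2  3  4  5  6  7  8  9 10 11
     L  W  W  L  W  W  L  W  W  L  W  W
Position 11 is W, so the first player wins.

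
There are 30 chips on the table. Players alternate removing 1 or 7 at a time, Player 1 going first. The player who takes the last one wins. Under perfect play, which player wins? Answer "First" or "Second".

Positions where the player to move wins (W) vs loses (L):
i:   0  1  2  3  4  5  6  7  8  9 10 11 12 13 14 15 16 17 18 19 20 21 22 23 24 25 26 27 28 29 30
     L  W  L  W  L  W  L  W  L  W  L  W  L  W  L  W  L  W  L  W  L  W  L  W  L  W  L  W  L  W  L
Position 30 is L, so the second player wins.

Second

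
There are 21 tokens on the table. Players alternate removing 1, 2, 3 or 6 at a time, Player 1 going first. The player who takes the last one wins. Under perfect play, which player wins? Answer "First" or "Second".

First

W/L table (W = player to move can force a win):
i:   0  1  2  3  4  5  6  7  8  9 10 11 12 13 14 15 16 17 18 19 20 21
     L  W  W  W  L  W  W  W  L  W  W  W  L  W  W  W  L  W  W  W  L  W
Position 21 is W, so the first player wins.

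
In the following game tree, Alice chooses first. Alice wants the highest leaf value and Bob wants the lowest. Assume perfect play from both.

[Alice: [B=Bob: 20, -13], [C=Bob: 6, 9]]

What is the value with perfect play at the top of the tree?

6

B (Bob): min(20, -13) = -13
C (Bob): min(6, 9) = 6
Root (Alice): max(-13, 6) = 6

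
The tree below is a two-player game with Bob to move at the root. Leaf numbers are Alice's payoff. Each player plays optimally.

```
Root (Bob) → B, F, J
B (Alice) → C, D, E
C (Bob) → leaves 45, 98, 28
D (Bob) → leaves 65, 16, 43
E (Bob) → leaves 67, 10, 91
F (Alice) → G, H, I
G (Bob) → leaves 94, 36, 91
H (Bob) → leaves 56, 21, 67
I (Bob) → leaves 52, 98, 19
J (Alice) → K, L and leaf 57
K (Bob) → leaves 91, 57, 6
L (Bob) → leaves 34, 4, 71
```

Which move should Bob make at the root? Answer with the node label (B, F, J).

C (Bob): min(45, 98, 28) = 28
D (Bob): min(65, 16, 43) = 16
E (Bob): min(67, 10, 91) = 10
B (Alice): max(28, 16, 10) = 28
G (Bob): min(94, 36, 91) = 36
H (Bob): min(56, 21, 67) = 21
I (Bob): min(52, 98, 19) = 19
F (Alice): max(36, 21, 19) = 36
K (Bob): min(91, 57, 6) = 6
L (Bob): min(34, 4, 71) = 4
J (Alice): max(6, 4, 57) = 57
Root (Bob): min(28, 36, 57) = 28
Bob picks the child with the lowest value: B (value 28).

B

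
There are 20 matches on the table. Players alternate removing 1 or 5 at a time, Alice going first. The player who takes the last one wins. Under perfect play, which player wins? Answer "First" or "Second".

W/L table (W = player to move can force a win):
i:   0  1  2  3  4  5  6  7  8  9 10 11 12 13 14 15 16 17 18 19 20
     L  W  L  W  L  W  L  W  L  W  L  W  L  W  L  W  L  W  L  W  L
Position 20 is L, so the second player wins.

Second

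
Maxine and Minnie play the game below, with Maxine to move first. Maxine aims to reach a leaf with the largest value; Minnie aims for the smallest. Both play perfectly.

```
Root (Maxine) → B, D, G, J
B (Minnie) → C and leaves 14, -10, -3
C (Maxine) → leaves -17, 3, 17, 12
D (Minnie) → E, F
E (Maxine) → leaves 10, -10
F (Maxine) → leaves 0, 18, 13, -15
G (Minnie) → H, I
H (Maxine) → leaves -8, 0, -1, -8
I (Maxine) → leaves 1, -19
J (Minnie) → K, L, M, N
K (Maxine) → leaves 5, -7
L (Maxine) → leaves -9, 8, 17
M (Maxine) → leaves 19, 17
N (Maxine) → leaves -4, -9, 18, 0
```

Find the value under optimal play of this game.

C (Maxine): max(-17, 3, 17, 12) = 17
B (Minnie): min(17, 14, -10, -3) = -10
E (Maxine): max(10, -10) = 10
F (Maxine): max(0, 18, 13, -15) = 18
D (Minnie): min(10, 18) = 10
H (Maxine): max(-8, 0, -1, -8) = 0
I (Maxine): max(1, -19) = 1
G (Minnie): min(0, 1) = 0
K (Maxine): max(5, -7) = 5
L (Maxine): max(-9, 8, 17) = 17
M (Maxine): max(19, 17) = 19
N (Maxine): max(-4, -9, 18, 0) = 18
J (Minnie): min(5, 17, 19, 18) = 5
Root (Maxine): max(-10, 10, 0, 5) = 10

10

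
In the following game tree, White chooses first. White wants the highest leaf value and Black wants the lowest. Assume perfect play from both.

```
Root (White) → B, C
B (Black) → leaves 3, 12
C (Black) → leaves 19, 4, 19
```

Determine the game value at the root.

B (Black): min(3, 12) = 3
C (Black): min(19, 4, 19) = 4
Root (White): max(3, 4) = 4

4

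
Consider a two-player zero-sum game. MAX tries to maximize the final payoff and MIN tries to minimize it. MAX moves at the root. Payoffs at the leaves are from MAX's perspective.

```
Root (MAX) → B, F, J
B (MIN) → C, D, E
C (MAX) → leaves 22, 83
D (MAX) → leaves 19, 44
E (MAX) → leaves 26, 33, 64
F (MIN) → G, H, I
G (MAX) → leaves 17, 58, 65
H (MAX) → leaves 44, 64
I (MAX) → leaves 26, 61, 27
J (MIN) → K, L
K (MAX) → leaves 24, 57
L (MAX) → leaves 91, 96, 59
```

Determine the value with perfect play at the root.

C (MAX): max(22, 83) = 83
D (MAX): max(19, 44) = 44
E (MAX): max(26, 33, 64) = 64
B (MIN): min(83, 44, 64) = 44
G (MAX): max(17, 58, 65) = 65
H (MAX): max(44, 64) = 64
I (MAX): max(26, 61, 27) = 61
F (MIN): min(65, 64, 61) = 61
K (MAX): max(24, 57) = 57
L (MAX): max(91, 96, 59) = 96
J (MIN): min(57, 96) = 57
Root (MAX): max(44, 61, 57) = 61

61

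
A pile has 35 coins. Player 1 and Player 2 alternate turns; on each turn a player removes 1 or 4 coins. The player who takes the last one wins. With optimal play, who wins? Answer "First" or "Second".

Second

Mark each pile size as W (mover wins) or L (mover loses):
i:   0  1  2  3  4  5  6  7  8  9 10 11 12 13 14 15 16 17 18 19 20 21 22 23 24 25 26 27 28 29 30 31 32 33 34 35
     L  W  L  W  W  L  W  L  W  W  L  W  L  W  W  L  W  L  W  W  L  W  L  W  W  L  W  L  W  W  L  W  L  W  W  L
Position 35 is L, so the second player wins.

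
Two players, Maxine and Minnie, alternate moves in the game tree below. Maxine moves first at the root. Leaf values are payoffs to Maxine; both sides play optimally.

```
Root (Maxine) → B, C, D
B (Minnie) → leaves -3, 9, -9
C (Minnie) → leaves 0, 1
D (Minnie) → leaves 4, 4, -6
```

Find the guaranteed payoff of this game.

B (Minnie): min(-3, 9, -9) = -9
C (Minnie): min(0, 1) = 0
D (Minnie): min(4, 4, -6) = -6
Root (Maxine): max(-9, 0, -6) = 0

0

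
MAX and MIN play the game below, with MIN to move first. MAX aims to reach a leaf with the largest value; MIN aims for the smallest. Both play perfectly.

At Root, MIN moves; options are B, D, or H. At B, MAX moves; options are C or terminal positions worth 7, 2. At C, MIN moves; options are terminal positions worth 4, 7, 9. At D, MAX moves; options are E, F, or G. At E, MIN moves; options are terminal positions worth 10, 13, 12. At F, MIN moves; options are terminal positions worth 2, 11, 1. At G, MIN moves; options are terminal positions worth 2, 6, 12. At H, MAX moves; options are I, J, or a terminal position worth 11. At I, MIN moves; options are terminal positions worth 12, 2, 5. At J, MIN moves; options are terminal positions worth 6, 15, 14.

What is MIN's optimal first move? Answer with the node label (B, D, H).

C (MIN): min(4, 7, 9) = 4
B (MAX): max(4, 7, 2) = 7
E (MIN): min(10, 13, 12) = 10
F (MIN): min(2, 11, 1) = 1
G (MIN): min(2, 6, 12) = 2
D (MAX): max(10, 1, 2) = 10
I (MIN): min(12, 2, 5) = 2
J (MIN): min(6, 15, 14) = 6
H (MAX): max(2, 6, 11) = 11
Root (MIN): min(7, 10, 11) = 7
MIN picks the child with the lowest value: B (value 7).

B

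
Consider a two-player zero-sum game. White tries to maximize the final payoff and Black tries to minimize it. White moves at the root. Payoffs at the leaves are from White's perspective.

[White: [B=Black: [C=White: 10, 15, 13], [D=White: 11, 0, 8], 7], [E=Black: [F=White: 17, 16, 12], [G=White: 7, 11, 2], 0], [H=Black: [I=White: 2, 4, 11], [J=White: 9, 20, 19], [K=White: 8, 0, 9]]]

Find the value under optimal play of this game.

C (White): max(10, 15, 13) = 15
D (White): max(11, 0, 8) = 11
B (Black): min(15, 11, 7) = 7
F (White): max(17, 16, 12) = 17
G (White): max(7, 11, 2) = 11
E (Black): min(17, 11, 0) = 0
I (White): max(2, 4, 11) = 11
J (White): max(9, 20, 19) = 20
K (White): max(8, 0, 9) = 9
H (Black): min(11, 20, 9) = 9
Root (White): max(7, 0, 9) = 9

9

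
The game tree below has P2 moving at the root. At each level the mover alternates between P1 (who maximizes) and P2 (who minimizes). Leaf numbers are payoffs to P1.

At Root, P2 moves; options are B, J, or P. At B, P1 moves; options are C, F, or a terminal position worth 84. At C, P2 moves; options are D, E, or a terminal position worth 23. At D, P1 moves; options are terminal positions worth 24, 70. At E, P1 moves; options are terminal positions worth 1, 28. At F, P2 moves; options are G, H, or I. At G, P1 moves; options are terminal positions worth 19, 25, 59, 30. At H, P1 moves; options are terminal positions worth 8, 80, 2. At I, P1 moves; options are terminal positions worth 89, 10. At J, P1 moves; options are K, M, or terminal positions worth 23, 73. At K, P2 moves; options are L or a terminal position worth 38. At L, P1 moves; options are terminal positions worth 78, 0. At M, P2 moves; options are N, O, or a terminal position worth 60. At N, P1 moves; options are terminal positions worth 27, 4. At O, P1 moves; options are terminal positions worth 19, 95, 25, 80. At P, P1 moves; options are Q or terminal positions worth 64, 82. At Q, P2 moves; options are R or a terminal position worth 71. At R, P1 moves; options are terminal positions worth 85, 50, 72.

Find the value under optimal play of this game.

D (P1): max(24, 70) = 70
E (P1): max(1, 28) = 28
C (P2): min(70, 28, 23) = 23
G (P1): max(19, 25, 59, 30) = 59
H (P1): max(8, 80, 2) = 80
I (P1): max(89, 10) = 89
F (P2): min(59, 80, 89) = 59
B (P1): max(23, 59, 84) = 84
L (P1): max(78, 0) = 78
K (P2): min(78, 38) = 38
N (P1): max(27, 4) = 27
O (P1): max(19, 95, 25, 80) = 95
M (P2): min(27, 95, 60) = 27
J (P1): max(38, 27, 23, 73) = 73
R (P1): max(85, 50, 72) = 85
Q (P2): min(85, 71) = 71
P (P1): max(71, 64, 82) = 82
Root (P2): min(84, 73, 82) = 73

73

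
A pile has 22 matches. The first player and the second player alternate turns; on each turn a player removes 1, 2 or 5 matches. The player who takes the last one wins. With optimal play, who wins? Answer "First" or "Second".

First

Compute winning (W) and losing (L) positions by backward induction:
i:   0  1  2  3  4  5  6  7  8  9 10 11 12 13 14 15 16 17 18 19 20 21 22
     L  W  W  L  W  W  L  W  W  L  W  W  L  W  W  L  W  W  L  W  W  L  W
Position 22 is W, so the first player wins.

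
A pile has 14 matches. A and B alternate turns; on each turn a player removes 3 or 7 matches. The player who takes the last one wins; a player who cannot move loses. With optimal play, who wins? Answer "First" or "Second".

i:   0  1  2  3  4  5  6  7  8  9 10 11 12 13 14
     L  L  L  W  W  W  L  W  W  W  L  L  L  W  W
Position 14 is W, so the first player wins.

First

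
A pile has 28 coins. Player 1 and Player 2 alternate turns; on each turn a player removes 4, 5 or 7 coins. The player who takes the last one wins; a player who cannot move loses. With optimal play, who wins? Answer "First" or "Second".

First

Mark each pile size as W (mover wins) or L (mover loses):
i:   0  1  2  3  4  5  6  7  8  9 10 11 12 13 14 15 16 17 18 19 20 21 22 23 24 25 26 27 28
     L  L  L  L  W  W  W  W  W  W  W  L  L  L  L  W  W  W  W  W  W  W  L  L  L  L  W  W  W
Position 28 is W, so the first player wins.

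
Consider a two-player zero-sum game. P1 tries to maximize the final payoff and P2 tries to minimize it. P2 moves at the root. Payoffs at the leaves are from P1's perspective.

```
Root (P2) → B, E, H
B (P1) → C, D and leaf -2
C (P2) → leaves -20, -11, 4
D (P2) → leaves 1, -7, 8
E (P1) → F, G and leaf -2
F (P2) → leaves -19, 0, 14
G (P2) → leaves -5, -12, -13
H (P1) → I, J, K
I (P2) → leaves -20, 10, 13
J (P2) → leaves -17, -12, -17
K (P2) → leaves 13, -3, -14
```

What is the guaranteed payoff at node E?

F: min(-19, 0, 14) = -19
G: min(-5, -12, -13) = -13
E: max(-19, -13, -2) = -2

-2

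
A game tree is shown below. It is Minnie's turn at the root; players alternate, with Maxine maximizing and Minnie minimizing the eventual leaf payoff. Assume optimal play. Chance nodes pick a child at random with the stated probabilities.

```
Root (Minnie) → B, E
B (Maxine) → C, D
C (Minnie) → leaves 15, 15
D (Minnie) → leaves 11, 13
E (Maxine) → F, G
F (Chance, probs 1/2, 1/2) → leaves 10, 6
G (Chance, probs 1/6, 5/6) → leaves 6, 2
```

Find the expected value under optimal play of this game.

8

C (Minnie): min(15, 15) = 15
D (Minnie): min(11, 13) = 11
B (Maxine): max(15, 11) = 15
F (Chance): 1/2·10 + 1/2·6 = 8
G (Chance): 1/6·6 + 5/6·2 = 2.67
E (Maxine): max(8, 2.67) = 8
Root (Minnie): min(15, 8) = 8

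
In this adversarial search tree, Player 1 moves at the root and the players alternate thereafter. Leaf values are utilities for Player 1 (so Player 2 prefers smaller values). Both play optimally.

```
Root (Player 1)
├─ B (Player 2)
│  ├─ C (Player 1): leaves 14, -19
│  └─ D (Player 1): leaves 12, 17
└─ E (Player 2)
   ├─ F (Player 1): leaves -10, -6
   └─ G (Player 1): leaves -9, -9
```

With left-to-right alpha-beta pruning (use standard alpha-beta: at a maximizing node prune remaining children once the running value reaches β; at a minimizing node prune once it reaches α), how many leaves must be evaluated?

C [α=-∞,β=+∞]: v=14
D [α=-∞,β=14]: v=17
B [α=-∞,β=+∞]: v=14
F [α=14,β=+∞]: v=-6
E [α=14,β=+∞]: v=-6 after child 1 ≤ α → α-cutoff, skip 1
Root [α=-∞,β=+∞]: v=14
Leaves evaluated: 6 of 8.

6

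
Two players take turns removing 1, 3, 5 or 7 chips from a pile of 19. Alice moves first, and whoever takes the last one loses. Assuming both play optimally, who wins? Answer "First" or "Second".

Second

i:   0  1  2  3  4  5  6  7  8  9 10 11 12 13 14 15 16 17 18 19
     W  L  W  L  W  L  W  L  W  L  W  L  W  L  W  L  W  L  W  L
Position 19 is L, so the second player wins.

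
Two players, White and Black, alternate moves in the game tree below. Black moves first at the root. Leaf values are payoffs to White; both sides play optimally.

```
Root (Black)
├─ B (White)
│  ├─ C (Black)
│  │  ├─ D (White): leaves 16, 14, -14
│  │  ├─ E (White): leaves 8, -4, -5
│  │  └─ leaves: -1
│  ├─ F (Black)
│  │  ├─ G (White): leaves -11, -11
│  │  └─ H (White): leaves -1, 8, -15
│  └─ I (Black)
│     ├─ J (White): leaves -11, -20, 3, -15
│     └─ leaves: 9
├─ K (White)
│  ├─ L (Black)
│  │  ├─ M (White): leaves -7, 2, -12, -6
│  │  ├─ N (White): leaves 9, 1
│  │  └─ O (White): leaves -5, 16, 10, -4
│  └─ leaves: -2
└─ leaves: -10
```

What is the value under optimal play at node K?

2

M: max(-7, 2, -12, -6) = 2
N: max(9, 1) = 9
O: max(-5, 16, 10, -4) = 16
L: min(2, 9, 16) = 2
K: max(2, -2) = 2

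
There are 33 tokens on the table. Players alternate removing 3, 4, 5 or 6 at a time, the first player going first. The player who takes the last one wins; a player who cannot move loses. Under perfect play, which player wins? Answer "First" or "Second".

First

W/L table (W = player to move can force a win):
i:   0  1  2  3  4  5  6  7  8  9 10 11 12 13 14 15 16 17 18 19 20 21 22 23 24 25 26 27 28 29 30 31 32 33
     L  L  L  W  W  W  W  W  W  L  L  L  W  W  W  W  W  W  L  L  L  W  W  W  W  W  W  L  L  L  W  W  W  W
Position 33 is W, so the first player wins.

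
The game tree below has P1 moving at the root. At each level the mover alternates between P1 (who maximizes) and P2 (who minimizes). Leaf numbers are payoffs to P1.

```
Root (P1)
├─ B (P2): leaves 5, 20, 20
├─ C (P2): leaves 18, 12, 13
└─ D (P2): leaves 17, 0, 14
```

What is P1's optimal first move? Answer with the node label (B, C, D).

B (P2): min(5, 20, 20) = 5
C (P2): min(18, 12, 13) = 12
D (P2): min(17, 0, 14) = 0
Root (P1): max(5, 12, 0) = 12
P1 picks the child with the highest value: C (value 12).

C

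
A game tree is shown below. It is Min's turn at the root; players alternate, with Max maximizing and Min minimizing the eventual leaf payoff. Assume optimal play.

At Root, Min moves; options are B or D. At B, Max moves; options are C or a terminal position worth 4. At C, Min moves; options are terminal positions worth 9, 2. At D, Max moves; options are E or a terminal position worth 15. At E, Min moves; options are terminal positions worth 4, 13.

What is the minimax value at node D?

15

E: min(4, 13) = 4
D: max(4, 15) = 15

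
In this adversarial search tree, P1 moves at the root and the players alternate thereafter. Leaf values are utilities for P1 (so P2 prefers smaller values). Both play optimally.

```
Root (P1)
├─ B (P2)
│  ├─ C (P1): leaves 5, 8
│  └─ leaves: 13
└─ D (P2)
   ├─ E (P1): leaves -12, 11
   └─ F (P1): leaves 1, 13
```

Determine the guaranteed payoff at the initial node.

11

C (P1): max(5, 8) = 8
B (P2): min(8, 13) = 8
E (P1): max(-12, 11) = 11
F (P1): max(1, 13) = 13
D (P2): min(11, 13) = 11
Root (P1): max(8, 11) = 11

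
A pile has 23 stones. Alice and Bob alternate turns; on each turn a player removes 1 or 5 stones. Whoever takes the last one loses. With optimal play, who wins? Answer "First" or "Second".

Second

Positions where the player to move wins (W) vs loses (L):
i:   0  1  2  3  4  5  6  7  8  9 10 11 12 13 14 15 16 17 18 19 20 21 22 23
     W  L  W  L  W  L  W  L  W  L  W  L  W  L  W  L  W  L  W  L  W  L  W  L
Position 23 is L, so the second player wins.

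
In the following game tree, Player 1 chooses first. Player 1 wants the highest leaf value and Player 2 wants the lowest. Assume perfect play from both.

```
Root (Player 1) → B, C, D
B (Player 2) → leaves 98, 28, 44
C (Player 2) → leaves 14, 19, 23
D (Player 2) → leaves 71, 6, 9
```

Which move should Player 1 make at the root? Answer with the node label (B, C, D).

B (Player 2): min(98, 28, 44) = 28
C (Player 2): min(14, 19, 23) = 14
D (Player 2): min(71, 6, 9) = 6
Root (Player 1): max(28, 14, 6) = 28
Player 1 picks the child with the highest value: B (value 28).

B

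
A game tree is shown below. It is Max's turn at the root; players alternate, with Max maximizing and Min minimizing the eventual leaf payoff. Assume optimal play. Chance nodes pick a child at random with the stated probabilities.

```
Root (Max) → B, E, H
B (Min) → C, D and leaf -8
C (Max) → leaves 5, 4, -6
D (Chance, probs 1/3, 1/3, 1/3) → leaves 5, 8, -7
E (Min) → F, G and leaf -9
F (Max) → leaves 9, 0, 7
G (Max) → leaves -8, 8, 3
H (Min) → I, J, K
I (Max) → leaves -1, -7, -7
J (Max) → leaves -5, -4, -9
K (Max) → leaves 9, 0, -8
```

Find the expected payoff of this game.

C (Max): max(5, 4, -6) = 5
D (Chance): 1/3·5 + 1/3·8 + 1/3·-7 = 2
B (Min): min(5, 2, -8) = -8
F (Max): max(9, 0, 7) = 9
G (Max): max(-8, 8, 3) = 8
E (Min): min(9, 8, -9) = -9
I (Max): max(-1, -7, -7) = -1
J (Max): max(-5, -4, -9) = -4
K (Max): max(9, 0, -8) = 9
H (Min): min(-1, -4, 9) = -4
Root (Max): max(-8, -9, -4) = -4

-4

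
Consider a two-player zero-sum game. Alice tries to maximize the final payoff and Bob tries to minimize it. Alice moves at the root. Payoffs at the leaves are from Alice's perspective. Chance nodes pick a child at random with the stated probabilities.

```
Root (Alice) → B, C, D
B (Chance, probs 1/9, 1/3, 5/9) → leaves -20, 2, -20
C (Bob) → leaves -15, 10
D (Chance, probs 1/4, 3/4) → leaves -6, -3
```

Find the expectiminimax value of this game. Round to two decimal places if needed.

B (Chance): 1/9·-20 + 1/3·2 + 5/9·-20 = -12.67
C (Bob): min(-15, 10) = -15
D (Chance): 1/4·-6 + 3/4·-3 = -3.75
Root (Alice): max(-12.67, -15, -3.75) = -3.75

-3.75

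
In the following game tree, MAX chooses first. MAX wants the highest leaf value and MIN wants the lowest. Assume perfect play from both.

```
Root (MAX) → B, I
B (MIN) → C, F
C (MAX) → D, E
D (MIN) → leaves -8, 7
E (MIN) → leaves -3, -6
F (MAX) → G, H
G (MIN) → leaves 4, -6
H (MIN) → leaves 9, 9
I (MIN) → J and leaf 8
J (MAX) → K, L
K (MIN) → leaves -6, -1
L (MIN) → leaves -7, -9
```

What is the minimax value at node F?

G: min(4, -6) = -6
H: min(9, 9) = 9
F: max(-6, 9) = 9

9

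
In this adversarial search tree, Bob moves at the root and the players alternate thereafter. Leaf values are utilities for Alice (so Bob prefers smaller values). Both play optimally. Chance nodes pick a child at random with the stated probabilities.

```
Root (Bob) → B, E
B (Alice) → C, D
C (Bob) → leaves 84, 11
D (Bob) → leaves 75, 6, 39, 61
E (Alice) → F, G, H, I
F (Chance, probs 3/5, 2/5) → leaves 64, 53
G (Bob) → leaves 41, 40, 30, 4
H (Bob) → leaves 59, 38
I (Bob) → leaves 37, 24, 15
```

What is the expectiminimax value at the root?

11

C (Bob): min(84, 11) = 11
D (Bob): min(75, 6, 39, 61) = 6
B (Alice): max(11, 6) = 11
F (Chance): 3/5·64 + 2/5·53 = 59.6
G (Bob): min(41, 40, 30, 4) = 4
H (Bob): min(59, 38) = 38
I (Bob): min(37, 24, 15) = 15
E (Alice): max(59.6, 4, 38, 15) = 59.6
Root (Bob): min(11, 59.6) = 11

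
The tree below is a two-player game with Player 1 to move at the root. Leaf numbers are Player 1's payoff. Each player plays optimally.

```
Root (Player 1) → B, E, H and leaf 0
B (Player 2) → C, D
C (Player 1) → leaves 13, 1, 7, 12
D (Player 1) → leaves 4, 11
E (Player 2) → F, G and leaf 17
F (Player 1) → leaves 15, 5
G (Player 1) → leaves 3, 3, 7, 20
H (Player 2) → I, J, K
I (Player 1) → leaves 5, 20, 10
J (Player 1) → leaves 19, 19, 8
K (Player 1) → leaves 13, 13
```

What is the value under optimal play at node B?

11

C: max(13, 1, 7, 12) = 13
D: max(4, 11) = 11
B: min(13, 11) = 11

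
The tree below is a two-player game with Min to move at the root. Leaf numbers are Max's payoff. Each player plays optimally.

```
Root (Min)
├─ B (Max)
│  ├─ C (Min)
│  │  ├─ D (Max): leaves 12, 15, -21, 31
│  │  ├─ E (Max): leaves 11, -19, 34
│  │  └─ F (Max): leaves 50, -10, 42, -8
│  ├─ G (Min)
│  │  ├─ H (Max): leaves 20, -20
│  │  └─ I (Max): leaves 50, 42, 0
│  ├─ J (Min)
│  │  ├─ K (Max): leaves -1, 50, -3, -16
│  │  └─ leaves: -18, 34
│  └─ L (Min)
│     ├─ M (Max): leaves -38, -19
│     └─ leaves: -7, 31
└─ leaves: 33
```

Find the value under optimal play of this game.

31

D (Max): max(12, 15, -21, 31) = 31
E (Max): max(11, -19, 34) = 34
F (Max): max(50, -10, 42, -8) = 50
C (Min): min(31, 34, 50) = 31
H (Max): max(20, -20) = 20
I (Max): max(50, 42, 0) = 50
G (Min): min(20, 50) = 20
K (Max): max(-1, 50, -3, -16) = 50
J (Min): min(50, -18, 34) = -18
M (Max): max(-38, -19) = -19
L (Min): min(-19, -7, 31) = -19
B (Max): max(31, 20, -18, -19) = 31
Root (Min): min(31, 33) = 31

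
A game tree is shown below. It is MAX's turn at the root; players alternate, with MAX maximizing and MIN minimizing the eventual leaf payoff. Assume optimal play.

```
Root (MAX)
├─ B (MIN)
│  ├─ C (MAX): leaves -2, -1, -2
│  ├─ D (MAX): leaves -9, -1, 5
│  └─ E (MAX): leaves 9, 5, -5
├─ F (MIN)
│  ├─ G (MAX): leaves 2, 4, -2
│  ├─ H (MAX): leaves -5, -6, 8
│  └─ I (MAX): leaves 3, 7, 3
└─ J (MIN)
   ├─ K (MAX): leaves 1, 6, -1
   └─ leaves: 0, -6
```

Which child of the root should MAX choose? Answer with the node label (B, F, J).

F

C (MAX): max(-2, -1, -2) = -1
D (MAX): max(-9, -1, 5) = 5
E (MAX): max(9, 5, -5) = 9
B (MIN): min(-1, 5, 9) = -1
G (MAX): max(2, 4, -2) = 4
H (MAX): max(-5, -6, 8) = 8
I (MAX): max(3, 7, 3) = 7
F (MIN): min(4, 8, 7) = 4
K (MAX): max(1, 6, -1) = 6
J (MIN): min(6, 0, -6) = -6
Root (MAX): max(-1, 4, -6) = 4
MAX picks the child with the highest value: F (value 4).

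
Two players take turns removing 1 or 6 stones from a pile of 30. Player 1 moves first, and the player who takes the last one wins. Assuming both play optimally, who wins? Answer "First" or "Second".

Compute winning (W) and losing (L) positions by backward induction:
i:   0  1  2  3  4  5  6  7  8  9 10 11 12 13 14 15 16 17 18 19 20 21 22 23 24 25 26 27 28 29 30
     L  W  L  W  L  W  W  L  W  L  W  L  W  W  L  W  L  W  L  W  W  L  W  L  W  L  W  W  L  W  L
Position 30 is L, so the second player wins.

Second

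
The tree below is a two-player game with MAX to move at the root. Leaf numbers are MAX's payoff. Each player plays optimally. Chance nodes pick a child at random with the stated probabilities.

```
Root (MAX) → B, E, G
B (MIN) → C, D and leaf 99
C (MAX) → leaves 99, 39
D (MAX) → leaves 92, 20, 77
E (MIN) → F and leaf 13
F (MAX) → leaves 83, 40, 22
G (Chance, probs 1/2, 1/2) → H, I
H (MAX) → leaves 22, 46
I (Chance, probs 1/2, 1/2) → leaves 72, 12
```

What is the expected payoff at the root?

C (MAX): max(99, 39) = 99
D (MAX): max(92, 20, 77) = 92
B (MIN): min(99, 92, 99) = 92
F (MAX): max(83, 40, 22) = 83
E (MIN): min(83, 13) = 13
H (MAX): max(22, 46) = 46
I (Chance): 1/2·72 + 1/2·12 = 42
G (Chance): 1/2·46 + 1/2·42 = 44
Root (MAX): max(92, 13, 44) = 92

92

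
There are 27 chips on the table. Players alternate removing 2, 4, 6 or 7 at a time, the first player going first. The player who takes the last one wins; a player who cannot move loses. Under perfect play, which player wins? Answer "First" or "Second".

Second

i:   0  1  2  3  4  5  6  7  8  9 10 11 12 13 14 15 16 17 18 19 20 21 22 23 24 25 26 27
     L  L  W  W  W  W  W  W  W  L  L  W  W  W  W  W  W  W  L  L  W  W  W  W  W  W  W  L
Position 27 is L, so the second player wins.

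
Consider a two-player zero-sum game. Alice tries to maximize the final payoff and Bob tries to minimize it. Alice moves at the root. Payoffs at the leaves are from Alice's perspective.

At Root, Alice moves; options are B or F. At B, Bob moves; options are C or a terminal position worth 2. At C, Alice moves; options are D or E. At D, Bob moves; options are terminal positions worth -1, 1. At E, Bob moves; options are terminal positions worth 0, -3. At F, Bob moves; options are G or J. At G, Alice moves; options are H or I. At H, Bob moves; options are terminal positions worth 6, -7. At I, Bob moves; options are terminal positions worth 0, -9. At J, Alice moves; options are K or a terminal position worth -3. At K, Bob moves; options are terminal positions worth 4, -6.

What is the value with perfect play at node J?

K: min(4, -6) = -6
J: max(-6, -3) = -3

-3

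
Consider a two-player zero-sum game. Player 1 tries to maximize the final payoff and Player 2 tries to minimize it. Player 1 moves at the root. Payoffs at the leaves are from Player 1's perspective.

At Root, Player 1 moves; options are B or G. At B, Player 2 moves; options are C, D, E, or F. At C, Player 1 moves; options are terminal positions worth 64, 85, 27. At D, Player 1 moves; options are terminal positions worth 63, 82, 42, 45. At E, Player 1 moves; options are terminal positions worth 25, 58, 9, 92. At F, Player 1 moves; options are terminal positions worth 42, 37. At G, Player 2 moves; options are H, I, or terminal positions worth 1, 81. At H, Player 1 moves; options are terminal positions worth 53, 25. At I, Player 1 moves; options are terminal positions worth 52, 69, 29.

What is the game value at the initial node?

42

C (Player 1): max(64, 85, 27) = 85
D (Player 1): max(63, 82, 42, 45) = 82
E (Player 1): max(25, 58, 9, 92) = 92
F (Player 1): max(42, 37) = 42
B (Player 2): min(85, 82, 92, 42) = 42
H (Player 1): max(53, 25) = 53
I (Player 1): max(52, 69, 29) = 69
G (Player 2): min(53, 69, 1, 81) = 1
Root (Player 1): max(42, 1) = 42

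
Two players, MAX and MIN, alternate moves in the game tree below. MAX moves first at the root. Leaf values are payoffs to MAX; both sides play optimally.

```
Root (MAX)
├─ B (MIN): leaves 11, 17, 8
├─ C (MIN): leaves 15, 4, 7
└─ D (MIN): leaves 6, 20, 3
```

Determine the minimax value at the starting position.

8

B (MIN): min(11, 17, 8) = 8
C (MIN): min(15, 4, 7) = 4
D (MIN): min(6, 20, 3) = 3
Root (MAX): max(8, 4, 3) = 8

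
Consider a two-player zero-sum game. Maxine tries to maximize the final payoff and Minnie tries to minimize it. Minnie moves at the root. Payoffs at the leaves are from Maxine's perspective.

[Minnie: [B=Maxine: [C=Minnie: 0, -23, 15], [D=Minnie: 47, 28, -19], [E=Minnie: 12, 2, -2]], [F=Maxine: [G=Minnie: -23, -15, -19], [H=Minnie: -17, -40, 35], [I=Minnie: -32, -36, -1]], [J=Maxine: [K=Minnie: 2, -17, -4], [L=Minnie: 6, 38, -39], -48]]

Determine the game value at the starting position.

C (Minnie): min(0, -23, 15) = -23
D (Minnie): min(47, 28, -19) = -19
E (Minnie): min(12, 2, -2) = -2
B (Maxine): max(-23, -19, -2) = -2
G (Minnie): min(-23, -15, -19) = -23
H (Minnie): min(-17, -40, 35) = -40
I (Minnie): min(-32, -36, -1) = -36
F (Maxine): max(-23, -40, -36) = -23
K (Minnie): min(2, -17, -4) = -17
L (Minnie): min(6, 38, -39) = -39
J (Maxine): max(-17, -39, -48) = -17
Root (Minnie): min(-2, -23, -17) = -23

-23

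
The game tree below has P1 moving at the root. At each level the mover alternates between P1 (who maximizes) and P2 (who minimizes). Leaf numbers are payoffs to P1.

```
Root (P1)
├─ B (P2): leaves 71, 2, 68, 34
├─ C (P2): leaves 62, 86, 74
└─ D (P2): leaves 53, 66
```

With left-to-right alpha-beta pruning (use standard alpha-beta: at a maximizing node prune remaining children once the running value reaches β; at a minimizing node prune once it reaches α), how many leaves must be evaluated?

B [α=-∞,β=+∞]: v=2
C [α=2,β=+∞]: v=62
D [α=62,β=+∞]: v=53 after child 1 ≤ α → α-cutoff, skip 1
Root [α=-∞,β=+∞]: v=62
Leaves evaluated: 8 of 9.

8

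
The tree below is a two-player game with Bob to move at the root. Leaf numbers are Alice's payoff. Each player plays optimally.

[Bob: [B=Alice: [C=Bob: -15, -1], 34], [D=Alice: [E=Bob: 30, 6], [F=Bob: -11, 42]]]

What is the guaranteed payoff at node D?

E: min(30, 6) = 6
F: min(-11, 42) = -11
D: max(6, -11) = 6

6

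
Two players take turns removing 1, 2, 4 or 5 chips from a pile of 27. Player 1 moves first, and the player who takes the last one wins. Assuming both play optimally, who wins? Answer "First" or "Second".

Second

W/L table (W = player to move can force a win):
i:   0  1  2  3  4  5  6  7  8  9 10 11 12 13 14 15 16 17 18 19 20 21 22 23 24 25 26 27
     L  W  W  L  W  W  L  W  W  L  W  W  L  W  W  L  W  W  L  W  W  L  W  W  L  W  W  L
Position 27 is L, so the second player wins.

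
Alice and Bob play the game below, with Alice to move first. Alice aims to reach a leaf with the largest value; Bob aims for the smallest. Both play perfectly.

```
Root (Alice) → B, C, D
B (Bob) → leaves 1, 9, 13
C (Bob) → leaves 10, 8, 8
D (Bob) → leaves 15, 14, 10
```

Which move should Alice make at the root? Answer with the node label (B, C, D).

B (Bob): min(1, 9, 13) = 1
C (Bob): min(10, 8, 8) = 8
D (Bob): min(15, 14, 10) = 10
Root (Alice): max(1, 8, 10) = 10
Alice picks the child with the highest value: D (value 10).

D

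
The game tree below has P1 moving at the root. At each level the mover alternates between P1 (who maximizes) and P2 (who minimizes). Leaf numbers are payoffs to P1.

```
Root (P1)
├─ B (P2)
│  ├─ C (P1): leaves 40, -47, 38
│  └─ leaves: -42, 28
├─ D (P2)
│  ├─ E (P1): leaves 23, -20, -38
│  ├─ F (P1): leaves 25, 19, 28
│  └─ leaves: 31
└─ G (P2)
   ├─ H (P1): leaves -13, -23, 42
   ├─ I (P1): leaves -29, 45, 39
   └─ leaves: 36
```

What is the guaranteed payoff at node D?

23

E: max(23, -20, -38) = 23
F: max(25, 19, 28) = 28
D: min(23, 28, 31) = 23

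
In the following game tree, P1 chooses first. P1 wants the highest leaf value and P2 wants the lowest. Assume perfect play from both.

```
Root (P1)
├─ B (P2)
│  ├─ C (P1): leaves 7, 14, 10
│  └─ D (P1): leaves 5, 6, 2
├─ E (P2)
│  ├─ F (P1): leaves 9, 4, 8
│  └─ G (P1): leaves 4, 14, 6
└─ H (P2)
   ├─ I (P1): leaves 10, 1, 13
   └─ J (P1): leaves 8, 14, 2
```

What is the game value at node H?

I: max(10, 1, 13) = 13
J: max(8, 14, 2) = 14
H: min(13, 14) = 13

13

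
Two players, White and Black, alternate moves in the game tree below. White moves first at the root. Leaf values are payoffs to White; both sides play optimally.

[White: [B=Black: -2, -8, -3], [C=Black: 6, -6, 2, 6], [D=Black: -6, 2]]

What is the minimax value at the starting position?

-6

B (Black): min(-2, -8, -3) = -8
C (Black): min(6, -6, 2, 6) = -6
D (Black): min(-6, 2) = -6
Root (White): max(-8, -6, -6) = -6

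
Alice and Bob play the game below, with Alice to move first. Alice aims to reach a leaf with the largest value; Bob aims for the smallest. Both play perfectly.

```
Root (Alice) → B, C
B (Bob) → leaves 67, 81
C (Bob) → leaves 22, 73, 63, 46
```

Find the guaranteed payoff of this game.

B (Bob): min(67, 81) = 67
C (Bob): min(22, 73, 63, 46) = 22
Root (Alice): max(67, 22) = 67

67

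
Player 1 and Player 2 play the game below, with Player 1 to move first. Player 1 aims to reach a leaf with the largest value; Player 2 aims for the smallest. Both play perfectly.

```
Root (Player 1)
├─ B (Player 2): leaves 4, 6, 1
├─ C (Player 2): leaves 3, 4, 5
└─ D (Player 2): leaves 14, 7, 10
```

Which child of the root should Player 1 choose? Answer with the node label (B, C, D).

B (Player 2): min(4, 6, 1) = 1
C (Player 2): min(3, 4, 5) = 3
D (Player 2): min(14, 7, 10) = 7
Root (Player 1): max(1, 3, 7) = 7
Player 1 picks the child with the highest value: D (value 7).

D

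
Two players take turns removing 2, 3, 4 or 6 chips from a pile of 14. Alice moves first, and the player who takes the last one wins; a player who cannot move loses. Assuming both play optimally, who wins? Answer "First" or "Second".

Positions where the player to move wins (W) vs loses (L):
i:   0  1  2  3  4  5  6  7  8  9 10 11 12 13 14
     L  L  W  W  W  W  W  W  L  L  W  W  W  W  W
Position 14 is W, so the first player wins.

First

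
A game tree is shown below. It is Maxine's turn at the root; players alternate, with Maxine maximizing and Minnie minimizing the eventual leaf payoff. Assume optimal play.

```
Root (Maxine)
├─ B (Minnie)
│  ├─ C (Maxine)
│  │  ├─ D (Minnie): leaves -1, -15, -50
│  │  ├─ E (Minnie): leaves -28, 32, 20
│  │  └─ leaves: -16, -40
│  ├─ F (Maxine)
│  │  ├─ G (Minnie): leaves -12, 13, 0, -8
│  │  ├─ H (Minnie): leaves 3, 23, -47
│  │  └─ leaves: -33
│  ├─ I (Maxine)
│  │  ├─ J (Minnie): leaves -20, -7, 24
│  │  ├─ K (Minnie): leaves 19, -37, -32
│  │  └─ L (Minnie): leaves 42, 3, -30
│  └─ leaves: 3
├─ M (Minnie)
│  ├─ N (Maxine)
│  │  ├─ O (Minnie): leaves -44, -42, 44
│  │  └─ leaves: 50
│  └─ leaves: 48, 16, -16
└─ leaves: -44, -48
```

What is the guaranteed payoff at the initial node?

-16

D (Minnie): min(-1, -15, -50) = -50
E (Minnie): min(-28, 32, 20) = -28
C (Maxine): max(-50, -28, -16, -40) = -16
G (Minnie): min(-12, 13, 0, -8) = -12
H (Minnie): min(3, 23, -47) = -47
F (Maxine): max(-12, -47, -33) = -12
J (Minnie): min(-20, -7, 24) = -20
K (Minnie): min(19, -37, -32) = -37
L (Minnie): min(42, 3, -30) = -30
I (Maxine): max(-20, -37, -30) = -20
B (Minnie): min(-16, -12, -20, 3) = -20
O (Minnie): min(-44, -42, 44) = -44
N (Maxine): max(-44, 50) = 50
M (Minnie): min(50, 48, 16, -16) = -16
Root (Maxine): max(-20, -16, -44, -48) = -16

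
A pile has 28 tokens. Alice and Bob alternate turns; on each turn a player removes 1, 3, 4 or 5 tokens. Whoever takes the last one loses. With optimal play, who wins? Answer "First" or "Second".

First

Mark each pile size as W (mover wins) or L (mover loses):
i:   0  1  2  3  4  5  6  7  8  9 10 11 12 13 14 15 16 17 18 19 20 21 22 23 24 25 26 27 28
     W  L  W  L  W  W  W  W  W  L  W  L  W  W  W  W  W  L  W  L  W  W  W  W  W  L  W  L  W
Position 28 is W, so the first player wins.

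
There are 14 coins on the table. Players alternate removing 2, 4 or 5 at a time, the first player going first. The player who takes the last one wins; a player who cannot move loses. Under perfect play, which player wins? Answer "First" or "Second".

Second

Mark each pile size as W (mover wins) or L (mover loses):
i:   0  1  2  3  4  5  6  7  8  9 10 11 12 13 14
     L  L  W  W  W  W  W  L  L  W  W  W  W  W  L
Position 14 is L, so the second player wins.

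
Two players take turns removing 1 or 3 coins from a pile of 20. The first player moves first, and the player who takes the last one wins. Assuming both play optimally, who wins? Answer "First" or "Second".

Second

Mark each pile size as W (mover wins) or L (mover loses):
i:   0  1  2  3  4  5  6  7  8  9 10 11 12 13 14 15 16 17 18 19 20
     L  W  L  W  L  W  L  W  L  W  L  W  L  W  L  W  L  W  L  W  L
Position 20 is L, so the second player wins.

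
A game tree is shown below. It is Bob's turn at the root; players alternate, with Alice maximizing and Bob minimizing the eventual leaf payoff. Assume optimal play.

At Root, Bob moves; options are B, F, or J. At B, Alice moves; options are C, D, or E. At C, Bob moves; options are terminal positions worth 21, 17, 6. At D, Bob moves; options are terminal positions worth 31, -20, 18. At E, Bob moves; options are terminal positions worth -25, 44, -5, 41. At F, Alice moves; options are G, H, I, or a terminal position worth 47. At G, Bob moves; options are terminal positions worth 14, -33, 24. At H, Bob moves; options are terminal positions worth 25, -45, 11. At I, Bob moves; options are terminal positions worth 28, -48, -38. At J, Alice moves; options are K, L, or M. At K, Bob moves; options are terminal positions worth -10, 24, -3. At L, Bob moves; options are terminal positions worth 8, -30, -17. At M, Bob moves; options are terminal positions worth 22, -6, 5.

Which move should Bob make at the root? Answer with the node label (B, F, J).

J

C (Bob): min(21, 17, 6) = 6
D (Bob): min(31, -20, 18) = -20
E (Bob): min(-25, 44, -5, 41) = -25
B (Alice): max(6, -20, -25) = 6
G (Bob): min(14, -33, 24) = -33
H (Bob): min(25, -45, 11) = -45
I (Bob): min(28, -48, -38) = -48
F (Alice): max(-33, -45, -48, 47) = 47
K (Bob): min(-10, 24, -3) = -10
L (Bob): min(8, -30, -17) = -30
M (Bob): min(22, -6, 5) = -6
J (Alice): max(-10, -30, -6) = -6
Root (Bob): min(6, 47, -6) = -6
Bob picks the child with the lowest value: J (value -6).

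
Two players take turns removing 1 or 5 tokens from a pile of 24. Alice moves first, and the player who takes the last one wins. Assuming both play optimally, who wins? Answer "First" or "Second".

Second

Mark each pile size as W (mover wins) or L (mover loses):
i:   0  1  2  3  4  5  6  7  8  9 10 11 12 13 14 15 16 17 18 19 20 21 22 23 24
     L  W  L  W  L  W  L  W  L  W  L  W  L  W  L  W  L  W  L  W  L  W  L  W  L
Position 24 is L, so the second player wins.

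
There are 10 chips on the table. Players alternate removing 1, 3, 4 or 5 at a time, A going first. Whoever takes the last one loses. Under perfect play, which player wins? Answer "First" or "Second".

First

Compute winning (W) and losing (L) positions by backward induction:
i:   0  1  2  3  4  5  6  7  8  9 10
     W  L  W  L  W  W  W  W  W  L  W
Position 10 is W, so the first player wins.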